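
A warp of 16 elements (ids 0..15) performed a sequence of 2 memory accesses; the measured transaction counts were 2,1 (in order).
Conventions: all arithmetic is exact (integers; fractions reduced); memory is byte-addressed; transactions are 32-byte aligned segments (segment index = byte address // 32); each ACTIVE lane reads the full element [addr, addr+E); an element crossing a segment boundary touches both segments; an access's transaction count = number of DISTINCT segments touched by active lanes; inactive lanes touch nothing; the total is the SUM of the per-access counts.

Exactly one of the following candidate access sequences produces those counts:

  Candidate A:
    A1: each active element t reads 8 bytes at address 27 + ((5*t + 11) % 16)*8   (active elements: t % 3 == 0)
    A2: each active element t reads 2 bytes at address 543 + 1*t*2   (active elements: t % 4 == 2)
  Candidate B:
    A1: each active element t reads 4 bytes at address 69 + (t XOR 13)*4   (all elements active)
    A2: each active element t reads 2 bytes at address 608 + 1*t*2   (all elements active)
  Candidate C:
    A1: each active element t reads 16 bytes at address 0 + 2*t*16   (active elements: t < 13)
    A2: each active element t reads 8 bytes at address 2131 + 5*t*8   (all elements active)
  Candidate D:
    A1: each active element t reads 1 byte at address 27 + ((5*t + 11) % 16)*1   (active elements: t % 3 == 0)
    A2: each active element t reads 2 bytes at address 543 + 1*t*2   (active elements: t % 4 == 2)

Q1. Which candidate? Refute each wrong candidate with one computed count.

B: A1 gives 3 transactions, not 2
C: A1 gives 13 transactions, not 2
D: A1 gives 1 transaction, not 2
A: all counts match (2,1)

Answer: A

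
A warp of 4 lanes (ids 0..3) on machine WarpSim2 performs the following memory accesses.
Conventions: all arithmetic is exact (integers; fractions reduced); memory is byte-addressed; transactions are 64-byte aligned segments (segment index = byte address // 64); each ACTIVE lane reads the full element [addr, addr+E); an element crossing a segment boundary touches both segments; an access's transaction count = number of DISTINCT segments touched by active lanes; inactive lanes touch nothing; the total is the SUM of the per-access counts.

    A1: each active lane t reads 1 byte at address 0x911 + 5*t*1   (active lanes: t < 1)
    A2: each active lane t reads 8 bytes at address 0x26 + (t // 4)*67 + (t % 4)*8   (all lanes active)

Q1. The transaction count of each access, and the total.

A1: 1 transaction
A2: 2 transactions

Answer: 1,2; total 3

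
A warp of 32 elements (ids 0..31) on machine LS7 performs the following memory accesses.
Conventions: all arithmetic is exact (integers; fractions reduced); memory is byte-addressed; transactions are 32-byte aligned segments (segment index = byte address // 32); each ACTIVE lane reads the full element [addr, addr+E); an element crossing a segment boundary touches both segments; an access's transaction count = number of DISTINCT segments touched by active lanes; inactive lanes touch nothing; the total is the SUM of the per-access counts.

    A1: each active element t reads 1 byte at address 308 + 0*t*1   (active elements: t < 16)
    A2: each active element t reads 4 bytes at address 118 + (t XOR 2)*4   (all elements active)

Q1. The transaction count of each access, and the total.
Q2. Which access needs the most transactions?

A1: 1 transaction
A2: 5 transactions

Answer: 1,5; total 6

Answer: A2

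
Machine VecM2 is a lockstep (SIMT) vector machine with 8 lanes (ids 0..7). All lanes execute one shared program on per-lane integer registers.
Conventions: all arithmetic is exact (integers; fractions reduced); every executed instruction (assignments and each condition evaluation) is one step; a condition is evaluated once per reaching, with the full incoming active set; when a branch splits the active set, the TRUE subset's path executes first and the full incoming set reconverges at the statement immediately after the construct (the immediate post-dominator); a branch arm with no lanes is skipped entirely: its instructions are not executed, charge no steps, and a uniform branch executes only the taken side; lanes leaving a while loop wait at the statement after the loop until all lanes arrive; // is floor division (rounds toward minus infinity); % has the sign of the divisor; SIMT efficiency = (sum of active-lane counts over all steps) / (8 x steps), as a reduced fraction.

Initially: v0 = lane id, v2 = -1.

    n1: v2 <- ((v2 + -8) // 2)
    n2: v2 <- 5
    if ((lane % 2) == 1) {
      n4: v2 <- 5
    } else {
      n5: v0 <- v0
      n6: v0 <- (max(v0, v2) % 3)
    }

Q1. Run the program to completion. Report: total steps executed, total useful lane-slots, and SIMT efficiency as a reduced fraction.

Answer: 6 steps, 36 useful, 3/4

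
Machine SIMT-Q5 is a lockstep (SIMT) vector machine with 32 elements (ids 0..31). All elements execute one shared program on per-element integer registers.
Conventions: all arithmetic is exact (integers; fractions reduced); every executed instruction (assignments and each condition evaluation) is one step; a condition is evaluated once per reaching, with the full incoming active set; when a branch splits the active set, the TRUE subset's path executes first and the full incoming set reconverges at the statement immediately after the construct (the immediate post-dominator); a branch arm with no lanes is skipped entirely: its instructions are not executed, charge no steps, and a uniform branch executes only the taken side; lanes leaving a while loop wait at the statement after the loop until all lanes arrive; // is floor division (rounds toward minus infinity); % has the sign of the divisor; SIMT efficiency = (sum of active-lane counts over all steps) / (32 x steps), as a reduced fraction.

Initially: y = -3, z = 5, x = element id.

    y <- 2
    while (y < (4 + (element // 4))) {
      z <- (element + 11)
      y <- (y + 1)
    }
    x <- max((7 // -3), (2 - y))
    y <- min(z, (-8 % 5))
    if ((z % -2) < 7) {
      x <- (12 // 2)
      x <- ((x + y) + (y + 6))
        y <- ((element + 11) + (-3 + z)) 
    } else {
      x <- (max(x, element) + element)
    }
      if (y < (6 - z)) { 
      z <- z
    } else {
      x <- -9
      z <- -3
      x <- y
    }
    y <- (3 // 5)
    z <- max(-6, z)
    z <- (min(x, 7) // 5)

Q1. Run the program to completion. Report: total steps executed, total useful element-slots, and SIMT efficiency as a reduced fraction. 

Answer: 42 steps, 1008 useful, 3/4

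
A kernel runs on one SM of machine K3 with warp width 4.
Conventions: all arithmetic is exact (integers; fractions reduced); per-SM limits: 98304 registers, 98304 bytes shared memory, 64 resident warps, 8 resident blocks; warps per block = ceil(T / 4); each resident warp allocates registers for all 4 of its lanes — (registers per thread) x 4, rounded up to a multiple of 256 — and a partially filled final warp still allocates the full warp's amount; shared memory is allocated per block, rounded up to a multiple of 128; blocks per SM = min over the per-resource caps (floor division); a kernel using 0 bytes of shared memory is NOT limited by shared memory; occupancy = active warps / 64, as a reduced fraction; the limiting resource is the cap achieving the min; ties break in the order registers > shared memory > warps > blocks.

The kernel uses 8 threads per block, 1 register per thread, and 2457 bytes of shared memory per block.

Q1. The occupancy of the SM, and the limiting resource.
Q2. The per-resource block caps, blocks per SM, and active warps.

Answer: occupancy 1/4, limited by blocks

registers: 192 blocks
shared memory: 38 blocks
warps: 32 blocks
blocks: 8 blocks

Answer: 8 blocks, 16 active warps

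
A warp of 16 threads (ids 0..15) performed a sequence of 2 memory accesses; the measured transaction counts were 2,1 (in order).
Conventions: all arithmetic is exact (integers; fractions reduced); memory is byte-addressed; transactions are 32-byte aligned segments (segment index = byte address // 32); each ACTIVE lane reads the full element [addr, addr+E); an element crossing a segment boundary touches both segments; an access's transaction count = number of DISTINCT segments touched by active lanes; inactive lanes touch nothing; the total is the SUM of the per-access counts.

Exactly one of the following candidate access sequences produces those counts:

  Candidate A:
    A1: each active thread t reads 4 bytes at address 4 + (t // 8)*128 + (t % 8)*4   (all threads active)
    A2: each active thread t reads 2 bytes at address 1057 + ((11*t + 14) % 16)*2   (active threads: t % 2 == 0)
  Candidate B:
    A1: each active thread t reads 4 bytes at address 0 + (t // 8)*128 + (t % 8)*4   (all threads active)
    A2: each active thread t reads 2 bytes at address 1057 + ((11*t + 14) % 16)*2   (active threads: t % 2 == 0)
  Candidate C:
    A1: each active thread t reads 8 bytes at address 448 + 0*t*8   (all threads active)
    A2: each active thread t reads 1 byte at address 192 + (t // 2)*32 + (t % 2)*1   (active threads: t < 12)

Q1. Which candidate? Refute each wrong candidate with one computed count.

A: A1 gives 4 transactions, not 2
C: A1 gives 1 transaction, not 2
B: all counts match (2,1)

Answer: B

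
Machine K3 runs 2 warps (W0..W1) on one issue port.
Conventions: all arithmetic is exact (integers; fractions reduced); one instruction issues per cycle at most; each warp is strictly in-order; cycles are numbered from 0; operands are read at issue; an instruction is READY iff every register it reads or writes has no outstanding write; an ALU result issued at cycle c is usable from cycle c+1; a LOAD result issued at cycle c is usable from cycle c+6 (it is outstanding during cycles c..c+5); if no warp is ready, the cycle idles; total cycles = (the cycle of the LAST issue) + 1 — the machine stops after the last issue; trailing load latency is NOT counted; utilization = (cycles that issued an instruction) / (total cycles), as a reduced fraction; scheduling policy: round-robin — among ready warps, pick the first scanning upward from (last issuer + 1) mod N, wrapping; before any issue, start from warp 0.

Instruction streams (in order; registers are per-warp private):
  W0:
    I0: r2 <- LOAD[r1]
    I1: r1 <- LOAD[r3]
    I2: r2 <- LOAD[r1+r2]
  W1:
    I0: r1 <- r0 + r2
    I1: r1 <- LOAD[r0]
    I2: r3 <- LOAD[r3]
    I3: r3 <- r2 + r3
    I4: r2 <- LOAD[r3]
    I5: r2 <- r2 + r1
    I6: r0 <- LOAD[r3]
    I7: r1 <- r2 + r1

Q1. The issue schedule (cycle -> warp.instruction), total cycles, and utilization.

cycle 0: W0.I0
cycle 1: W1.I0
cycle 2: W0.I1
cycle 3: W1.I1
cycle 4: W1.I2
cycle 5: idle
cycle 6: idle
cycle 7: idle
cycle 8: W0.I2
cycle 9: idle
cycle 10: W1.I3
cycle 11: W1.I4
cycle 12: idle
cycle 13: idle
cycle 14: idle
cycle 15: idle
cycle 16: idle
cycle 17: W1.I5
cycle 18: W1.I6
cycle 19: W1.I7

Answer: 20 cycles, utilization 11/20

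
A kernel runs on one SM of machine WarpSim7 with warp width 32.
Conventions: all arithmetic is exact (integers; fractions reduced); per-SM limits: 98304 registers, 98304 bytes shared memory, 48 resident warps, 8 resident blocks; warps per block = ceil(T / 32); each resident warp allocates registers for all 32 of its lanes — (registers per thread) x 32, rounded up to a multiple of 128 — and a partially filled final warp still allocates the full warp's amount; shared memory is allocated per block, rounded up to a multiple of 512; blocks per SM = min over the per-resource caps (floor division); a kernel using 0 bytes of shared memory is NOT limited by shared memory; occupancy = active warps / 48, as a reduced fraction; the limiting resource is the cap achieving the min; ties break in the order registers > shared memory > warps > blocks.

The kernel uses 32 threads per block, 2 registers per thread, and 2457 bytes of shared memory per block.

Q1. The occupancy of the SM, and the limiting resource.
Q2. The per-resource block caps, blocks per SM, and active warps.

Answer: occupancy 1/6, limited by blocks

registers: 768 blocks
shared memory: 38 blocks
warps: 48 blocks
blocks: 8 blocks

Answer: 8 blocks, 8 active warps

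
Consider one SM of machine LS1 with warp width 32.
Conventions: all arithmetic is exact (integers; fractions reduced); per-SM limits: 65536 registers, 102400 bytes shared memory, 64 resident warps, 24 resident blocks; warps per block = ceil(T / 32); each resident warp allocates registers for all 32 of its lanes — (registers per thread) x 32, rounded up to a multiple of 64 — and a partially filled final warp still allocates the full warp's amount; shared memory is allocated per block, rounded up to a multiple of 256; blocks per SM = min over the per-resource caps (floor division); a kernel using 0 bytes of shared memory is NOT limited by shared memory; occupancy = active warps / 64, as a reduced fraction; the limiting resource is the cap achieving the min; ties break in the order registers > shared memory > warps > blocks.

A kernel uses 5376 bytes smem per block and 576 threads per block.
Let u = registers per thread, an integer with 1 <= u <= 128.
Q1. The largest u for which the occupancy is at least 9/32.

Answer: u = 112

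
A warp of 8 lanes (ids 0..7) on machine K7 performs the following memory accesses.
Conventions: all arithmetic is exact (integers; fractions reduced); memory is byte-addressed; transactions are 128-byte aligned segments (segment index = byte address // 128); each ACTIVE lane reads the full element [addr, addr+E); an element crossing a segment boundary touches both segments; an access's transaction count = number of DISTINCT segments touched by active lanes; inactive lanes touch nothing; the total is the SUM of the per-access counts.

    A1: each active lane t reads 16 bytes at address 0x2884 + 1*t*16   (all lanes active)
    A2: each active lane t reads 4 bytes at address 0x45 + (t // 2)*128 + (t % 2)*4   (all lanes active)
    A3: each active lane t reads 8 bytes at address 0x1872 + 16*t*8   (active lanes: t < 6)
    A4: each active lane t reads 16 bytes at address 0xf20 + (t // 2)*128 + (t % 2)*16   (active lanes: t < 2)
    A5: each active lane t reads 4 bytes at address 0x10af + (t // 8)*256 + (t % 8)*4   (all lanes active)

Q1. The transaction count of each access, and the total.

A1: 2 transactions
A2: 4 transactions
A3: 6 transactions
A4: 1 transaction
A5: 1 transaction

Answer: 2,4,6,1,1; total 14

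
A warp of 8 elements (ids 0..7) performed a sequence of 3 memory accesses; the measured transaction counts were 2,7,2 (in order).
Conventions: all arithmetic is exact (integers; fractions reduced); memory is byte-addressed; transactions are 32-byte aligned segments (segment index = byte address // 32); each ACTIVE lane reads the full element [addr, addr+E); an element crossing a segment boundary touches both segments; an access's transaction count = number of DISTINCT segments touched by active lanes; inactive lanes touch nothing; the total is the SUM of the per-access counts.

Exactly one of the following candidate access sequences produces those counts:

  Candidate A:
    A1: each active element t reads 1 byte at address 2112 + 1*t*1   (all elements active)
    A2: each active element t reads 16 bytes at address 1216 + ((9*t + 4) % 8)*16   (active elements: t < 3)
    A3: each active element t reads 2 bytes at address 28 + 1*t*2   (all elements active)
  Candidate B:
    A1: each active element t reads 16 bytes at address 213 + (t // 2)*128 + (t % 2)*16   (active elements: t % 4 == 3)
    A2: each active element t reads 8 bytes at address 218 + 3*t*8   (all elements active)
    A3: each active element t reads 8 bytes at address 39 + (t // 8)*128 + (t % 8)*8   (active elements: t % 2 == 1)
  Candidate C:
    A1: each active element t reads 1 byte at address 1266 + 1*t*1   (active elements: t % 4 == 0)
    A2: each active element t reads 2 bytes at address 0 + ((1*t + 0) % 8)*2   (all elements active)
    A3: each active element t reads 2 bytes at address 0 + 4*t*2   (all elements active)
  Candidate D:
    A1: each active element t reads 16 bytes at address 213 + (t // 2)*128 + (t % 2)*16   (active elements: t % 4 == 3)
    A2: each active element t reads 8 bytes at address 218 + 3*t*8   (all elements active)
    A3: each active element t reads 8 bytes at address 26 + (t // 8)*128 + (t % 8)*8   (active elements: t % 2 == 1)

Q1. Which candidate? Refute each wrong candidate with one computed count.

A: A1 gives 1 transaction, not 2
B: A3 gives 3 transactions, not 2
C: A1 gives 1 transaction, not 2
D: all counts match (2,7,2)

Answer: D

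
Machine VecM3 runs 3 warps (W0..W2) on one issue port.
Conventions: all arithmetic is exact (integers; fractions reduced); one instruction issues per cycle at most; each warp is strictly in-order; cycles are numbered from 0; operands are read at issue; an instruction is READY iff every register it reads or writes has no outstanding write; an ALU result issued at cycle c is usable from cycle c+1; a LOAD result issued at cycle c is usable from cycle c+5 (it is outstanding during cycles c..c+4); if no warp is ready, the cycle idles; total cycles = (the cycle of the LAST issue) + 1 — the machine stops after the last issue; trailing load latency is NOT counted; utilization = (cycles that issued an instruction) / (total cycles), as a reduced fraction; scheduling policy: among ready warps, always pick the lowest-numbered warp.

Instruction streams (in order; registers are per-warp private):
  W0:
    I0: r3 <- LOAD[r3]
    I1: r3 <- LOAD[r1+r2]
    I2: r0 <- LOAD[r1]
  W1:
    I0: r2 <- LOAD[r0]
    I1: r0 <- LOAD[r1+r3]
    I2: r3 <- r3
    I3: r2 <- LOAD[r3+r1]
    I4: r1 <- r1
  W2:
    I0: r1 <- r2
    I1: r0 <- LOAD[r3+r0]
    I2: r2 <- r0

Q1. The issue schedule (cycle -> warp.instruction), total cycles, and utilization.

cycle 0: W0.I0
cycle 1: W1.I0
cycle 2: W1.I1
cycle 3: W1.I2
cycle 4: W2.I0
cycle 5: W0.I1
cycle 6: W0.I2
cycle 7: W1.I3
cycle 8: W1.I4
cycle 9: W2.I1
cycle 10: idle
cycle 11: idle
cycle 12: idle
cycle 13: idle
cycle 14: W2.I2

Answer: 15 cycles, utilization 11/15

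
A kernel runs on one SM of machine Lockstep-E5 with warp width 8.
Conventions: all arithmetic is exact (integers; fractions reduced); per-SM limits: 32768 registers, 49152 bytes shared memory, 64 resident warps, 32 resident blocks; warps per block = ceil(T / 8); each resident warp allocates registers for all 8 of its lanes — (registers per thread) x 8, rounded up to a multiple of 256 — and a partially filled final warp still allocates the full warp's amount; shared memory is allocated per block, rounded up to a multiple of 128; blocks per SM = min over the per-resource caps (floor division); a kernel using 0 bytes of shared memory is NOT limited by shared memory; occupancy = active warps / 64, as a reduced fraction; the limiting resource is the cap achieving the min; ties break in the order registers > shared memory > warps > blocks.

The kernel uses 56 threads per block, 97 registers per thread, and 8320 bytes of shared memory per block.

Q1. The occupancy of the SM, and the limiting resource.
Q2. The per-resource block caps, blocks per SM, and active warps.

Answer: occupancy 7/16, limited by registers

registers: 4 blocks
shared memory: 5 blocks
warps: 9 blocks
blocks: 32 blocks

Answer: 4 blocks, 28 active warps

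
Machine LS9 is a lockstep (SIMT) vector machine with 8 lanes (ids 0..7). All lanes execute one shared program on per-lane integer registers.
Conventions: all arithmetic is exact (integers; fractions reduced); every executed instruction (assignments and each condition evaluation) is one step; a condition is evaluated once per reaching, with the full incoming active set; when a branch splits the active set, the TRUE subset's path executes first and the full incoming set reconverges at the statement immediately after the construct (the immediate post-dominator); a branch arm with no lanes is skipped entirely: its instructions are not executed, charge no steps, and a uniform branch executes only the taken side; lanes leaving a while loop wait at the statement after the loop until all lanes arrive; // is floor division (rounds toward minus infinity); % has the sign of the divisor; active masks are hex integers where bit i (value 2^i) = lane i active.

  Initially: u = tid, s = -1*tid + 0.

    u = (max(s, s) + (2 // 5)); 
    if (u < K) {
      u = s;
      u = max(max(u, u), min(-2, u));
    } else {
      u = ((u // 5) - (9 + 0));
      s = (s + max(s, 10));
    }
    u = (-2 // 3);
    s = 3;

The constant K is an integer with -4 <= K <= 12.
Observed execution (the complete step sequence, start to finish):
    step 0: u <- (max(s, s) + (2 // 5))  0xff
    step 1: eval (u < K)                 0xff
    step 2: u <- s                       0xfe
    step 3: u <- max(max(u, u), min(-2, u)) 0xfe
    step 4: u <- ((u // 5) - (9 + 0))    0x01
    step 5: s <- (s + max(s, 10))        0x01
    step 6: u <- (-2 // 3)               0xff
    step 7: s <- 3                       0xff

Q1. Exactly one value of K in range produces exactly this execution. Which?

Answer: K = 0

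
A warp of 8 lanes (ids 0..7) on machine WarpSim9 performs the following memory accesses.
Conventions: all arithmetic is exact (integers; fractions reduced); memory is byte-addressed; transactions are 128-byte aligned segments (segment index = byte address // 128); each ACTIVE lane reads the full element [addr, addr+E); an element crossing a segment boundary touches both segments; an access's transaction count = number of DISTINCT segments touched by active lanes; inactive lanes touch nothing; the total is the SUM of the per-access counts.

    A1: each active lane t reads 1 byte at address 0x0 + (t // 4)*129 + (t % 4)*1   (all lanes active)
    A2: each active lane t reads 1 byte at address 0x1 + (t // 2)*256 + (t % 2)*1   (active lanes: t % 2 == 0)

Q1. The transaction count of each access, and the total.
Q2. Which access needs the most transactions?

A1: 2 transactions
A2: 4 transactions

Answer: 2,4; total 6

Answer: A2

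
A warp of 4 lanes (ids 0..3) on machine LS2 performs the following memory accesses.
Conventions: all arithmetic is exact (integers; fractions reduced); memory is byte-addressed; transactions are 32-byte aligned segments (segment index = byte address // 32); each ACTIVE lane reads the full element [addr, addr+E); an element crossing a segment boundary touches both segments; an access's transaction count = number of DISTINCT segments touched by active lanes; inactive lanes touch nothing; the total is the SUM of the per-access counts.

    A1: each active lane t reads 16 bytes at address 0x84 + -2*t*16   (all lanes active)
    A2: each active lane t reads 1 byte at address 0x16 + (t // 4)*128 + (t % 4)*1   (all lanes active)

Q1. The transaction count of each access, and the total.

A1: 4 transactions
A2: 1 transaction

Answer: 4,1; total 5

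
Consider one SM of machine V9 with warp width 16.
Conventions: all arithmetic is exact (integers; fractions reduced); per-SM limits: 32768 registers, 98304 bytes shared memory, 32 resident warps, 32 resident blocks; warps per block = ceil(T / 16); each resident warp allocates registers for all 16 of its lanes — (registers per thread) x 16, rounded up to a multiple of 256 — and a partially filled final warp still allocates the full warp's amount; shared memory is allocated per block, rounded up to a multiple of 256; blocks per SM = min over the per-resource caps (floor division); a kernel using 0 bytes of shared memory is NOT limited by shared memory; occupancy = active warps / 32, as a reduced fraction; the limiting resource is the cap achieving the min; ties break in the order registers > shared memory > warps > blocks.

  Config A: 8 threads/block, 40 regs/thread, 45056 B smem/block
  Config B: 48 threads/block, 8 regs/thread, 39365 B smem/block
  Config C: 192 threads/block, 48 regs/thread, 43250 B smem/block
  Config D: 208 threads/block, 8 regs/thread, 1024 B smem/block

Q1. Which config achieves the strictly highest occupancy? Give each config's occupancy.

occupancies: A 1/16, B 3/16, C 3/4, D 13/16

Answer: D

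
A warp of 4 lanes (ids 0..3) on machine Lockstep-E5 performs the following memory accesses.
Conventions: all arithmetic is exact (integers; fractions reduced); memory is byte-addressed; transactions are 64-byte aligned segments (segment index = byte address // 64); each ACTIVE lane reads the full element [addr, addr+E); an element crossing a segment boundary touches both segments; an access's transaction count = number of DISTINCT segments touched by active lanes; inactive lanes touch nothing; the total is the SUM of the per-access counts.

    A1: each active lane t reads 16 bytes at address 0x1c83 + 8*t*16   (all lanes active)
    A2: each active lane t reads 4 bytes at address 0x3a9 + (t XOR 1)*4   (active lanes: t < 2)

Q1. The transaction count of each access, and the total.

A1: 4 transactions
A2: 1 transaction

Answer: 4,1; total 5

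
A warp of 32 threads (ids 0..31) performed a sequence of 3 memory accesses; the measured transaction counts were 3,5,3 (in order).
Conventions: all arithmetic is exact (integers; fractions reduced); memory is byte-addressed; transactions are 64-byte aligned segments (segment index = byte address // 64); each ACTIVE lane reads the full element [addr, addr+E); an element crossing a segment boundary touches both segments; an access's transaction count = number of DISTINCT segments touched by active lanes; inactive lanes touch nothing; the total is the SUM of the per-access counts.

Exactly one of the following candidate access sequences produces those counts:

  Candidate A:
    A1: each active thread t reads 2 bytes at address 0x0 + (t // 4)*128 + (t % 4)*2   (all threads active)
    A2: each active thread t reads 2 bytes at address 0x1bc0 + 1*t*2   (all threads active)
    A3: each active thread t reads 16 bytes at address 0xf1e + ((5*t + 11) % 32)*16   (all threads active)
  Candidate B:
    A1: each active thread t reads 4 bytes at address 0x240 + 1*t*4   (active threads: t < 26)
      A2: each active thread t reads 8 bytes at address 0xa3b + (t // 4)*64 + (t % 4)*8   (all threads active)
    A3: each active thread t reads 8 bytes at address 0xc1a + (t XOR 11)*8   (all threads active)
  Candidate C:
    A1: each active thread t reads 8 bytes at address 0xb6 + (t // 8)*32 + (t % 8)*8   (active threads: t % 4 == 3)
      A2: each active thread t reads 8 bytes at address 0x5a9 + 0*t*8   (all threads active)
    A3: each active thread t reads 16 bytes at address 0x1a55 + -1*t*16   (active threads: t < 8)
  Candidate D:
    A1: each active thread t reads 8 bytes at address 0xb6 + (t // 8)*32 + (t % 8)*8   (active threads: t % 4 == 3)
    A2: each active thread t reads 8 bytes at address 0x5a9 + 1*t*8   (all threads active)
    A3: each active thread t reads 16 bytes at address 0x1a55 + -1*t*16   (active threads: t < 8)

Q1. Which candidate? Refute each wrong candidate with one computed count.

A: A1 gives 8 transactions, not 3
B: A1 gives 2 transactions, not 3
C: A2 gives 1 transaction, not 5
D: all counts match (3,5,3)

Answer: D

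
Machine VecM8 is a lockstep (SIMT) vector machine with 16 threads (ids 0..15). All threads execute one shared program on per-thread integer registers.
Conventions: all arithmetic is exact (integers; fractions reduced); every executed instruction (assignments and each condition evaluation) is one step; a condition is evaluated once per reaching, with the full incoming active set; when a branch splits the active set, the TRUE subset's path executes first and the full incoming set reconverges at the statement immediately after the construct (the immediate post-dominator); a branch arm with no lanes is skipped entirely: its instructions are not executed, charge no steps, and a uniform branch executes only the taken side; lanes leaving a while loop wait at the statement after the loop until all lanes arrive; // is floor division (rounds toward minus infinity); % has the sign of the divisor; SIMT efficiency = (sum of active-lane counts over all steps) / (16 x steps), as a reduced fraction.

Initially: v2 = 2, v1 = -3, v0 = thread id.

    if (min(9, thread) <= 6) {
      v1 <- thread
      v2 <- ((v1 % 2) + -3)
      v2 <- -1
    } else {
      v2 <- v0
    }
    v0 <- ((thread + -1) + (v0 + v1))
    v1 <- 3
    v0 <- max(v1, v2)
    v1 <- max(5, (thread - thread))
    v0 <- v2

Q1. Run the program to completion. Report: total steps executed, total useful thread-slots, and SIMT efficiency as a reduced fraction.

Answer: 10 steps, 126 useful, 63/80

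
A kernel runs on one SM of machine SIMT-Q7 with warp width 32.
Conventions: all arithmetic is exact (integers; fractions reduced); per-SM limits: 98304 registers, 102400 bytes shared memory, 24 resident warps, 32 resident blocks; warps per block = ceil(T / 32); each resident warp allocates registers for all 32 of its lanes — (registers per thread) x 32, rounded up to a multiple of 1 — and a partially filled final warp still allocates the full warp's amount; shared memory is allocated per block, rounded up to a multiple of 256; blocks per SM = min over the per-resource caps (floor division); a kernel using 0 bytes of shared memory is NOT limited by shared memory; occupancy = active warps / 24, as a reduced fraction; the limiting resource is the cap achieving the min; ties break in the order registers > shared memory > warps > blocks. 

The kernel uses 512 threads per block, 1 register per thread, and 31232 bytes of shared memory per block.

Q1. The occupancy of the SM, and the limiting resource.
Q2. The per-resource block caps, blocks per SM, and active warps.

Answer: occupancy 2/3, limited by warps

registers: 192 blocks
shared memory: 3 blocks
warps: 1 block
blocks: 32 blocks

Answer: 1 block, 16 active warps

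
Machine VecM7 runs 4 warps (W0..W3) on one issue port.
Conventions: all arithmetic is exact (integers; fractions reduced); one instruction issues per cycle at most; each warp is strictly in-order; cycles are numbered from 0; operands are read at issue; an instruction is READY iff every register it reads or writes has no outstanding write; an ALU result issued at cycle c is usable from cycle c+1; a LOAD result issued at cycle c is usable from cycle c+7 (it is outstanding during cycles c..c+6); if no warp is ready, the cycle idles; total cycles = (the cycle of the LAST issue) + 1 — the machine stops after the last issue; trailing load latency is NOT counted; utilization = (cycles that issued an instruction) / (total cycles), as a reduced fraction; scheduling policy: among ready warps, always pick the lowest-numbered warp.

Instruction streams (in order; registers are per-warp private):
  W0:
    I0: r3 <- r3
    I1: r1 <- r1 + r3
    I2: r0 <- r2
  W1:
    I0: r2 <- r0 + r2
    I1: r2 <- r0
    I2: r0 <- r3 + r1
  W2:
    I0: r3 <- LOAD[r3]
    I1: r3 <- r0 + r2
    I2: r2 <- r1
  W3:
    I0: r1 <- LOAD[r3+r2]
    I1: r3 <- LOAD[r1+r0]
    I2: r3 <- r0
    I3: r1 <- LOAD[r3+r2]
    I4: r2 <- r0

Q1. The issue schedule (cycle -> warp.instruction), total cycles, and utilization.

cycle 0: W0.I0
cycle 1: W0.I1
cycle 2: W0.I2
cycle 3: W1.I0
cycle 4: W1.I1
cycle 5: W1.I2
cycle 6: W2.I0
cycle 7: W3.I0
cycle 8: idle
cycle 9: idle
cycle 10: idle
cycle 11: idle
cycle 12: idle
cycle 13: W2.I1
cycle 14: W2.I2
cycle 15: W3.I1
cycle 16: idle
cycle 17: idle
cycle 18: idle
cycle 19: idle
cycle 20: idle
cycle 21: idle
cycle 22: W3.I2
cycle 23: W3.I3
cycle 24: W3.I4

Answer: 25 cycles, utilization 14/25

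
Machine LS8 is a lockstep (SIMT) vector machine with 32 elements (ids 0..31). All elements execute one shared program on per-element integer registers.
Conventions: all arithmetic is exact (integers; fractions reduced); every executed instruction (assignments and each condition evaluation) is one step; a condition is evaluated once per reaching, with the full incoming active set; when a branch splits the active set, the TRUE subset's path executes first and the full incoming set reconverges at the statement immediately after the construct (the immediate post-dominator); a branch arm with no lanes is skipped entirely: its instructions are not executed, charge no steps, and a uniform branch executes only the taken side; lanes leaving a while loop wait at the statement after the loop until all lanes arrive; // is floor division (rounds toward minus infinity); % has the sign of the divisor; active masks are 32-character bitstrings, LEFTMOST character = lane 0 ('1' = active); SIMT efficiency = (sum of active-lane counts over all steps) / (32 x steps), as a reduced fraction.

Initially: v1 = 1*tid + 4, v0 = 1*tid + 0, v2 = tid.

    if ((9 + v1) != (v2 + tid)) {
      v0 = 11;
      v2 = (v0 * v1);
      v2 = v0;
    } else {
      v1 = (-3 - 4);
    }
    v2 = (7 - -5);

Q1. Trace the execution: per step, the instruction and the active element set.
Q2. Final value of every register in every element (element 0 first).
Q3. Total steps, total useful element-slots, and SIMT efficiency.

step 0: eval ((9 + v1) != (v2 + tid)) 11111111111111111111111111111111
step 1: v0 <- 11                     11111111111110111111111111111111
step 2: v2 <- (v0 * v1)              11111111111110111111111111111111
step 3: v2 <- v0                     11111111111110111111111111111111
step 4: v1 <- (-3 - 4)               00000000000001000000000000000000
step 5: v2 <- (7 - -5)               11111111111111111111111111111111

Answer: 6 steps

v1: 4,5,6,7,8,9,10,11,12,13,14,15,16,-7,18,19,20,21,22,23,24,25,26,27,28,29,30,31,32,33,34,35
v0: 11,11,11,11,11,11,11,11,11,11,11,11,11,13,11,11,11,11,11,11,11,11,11,11,11,11,11,11,11,11,11,11
v2: 12,12,12,12,12,12,12,12,12,12,12,12,12,12,12,12,12,12,12,12,12,12,12,12,12,12,12,12,12,12,12,12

steps = 6; useful = 158; efficiency = 158/192 = 79/96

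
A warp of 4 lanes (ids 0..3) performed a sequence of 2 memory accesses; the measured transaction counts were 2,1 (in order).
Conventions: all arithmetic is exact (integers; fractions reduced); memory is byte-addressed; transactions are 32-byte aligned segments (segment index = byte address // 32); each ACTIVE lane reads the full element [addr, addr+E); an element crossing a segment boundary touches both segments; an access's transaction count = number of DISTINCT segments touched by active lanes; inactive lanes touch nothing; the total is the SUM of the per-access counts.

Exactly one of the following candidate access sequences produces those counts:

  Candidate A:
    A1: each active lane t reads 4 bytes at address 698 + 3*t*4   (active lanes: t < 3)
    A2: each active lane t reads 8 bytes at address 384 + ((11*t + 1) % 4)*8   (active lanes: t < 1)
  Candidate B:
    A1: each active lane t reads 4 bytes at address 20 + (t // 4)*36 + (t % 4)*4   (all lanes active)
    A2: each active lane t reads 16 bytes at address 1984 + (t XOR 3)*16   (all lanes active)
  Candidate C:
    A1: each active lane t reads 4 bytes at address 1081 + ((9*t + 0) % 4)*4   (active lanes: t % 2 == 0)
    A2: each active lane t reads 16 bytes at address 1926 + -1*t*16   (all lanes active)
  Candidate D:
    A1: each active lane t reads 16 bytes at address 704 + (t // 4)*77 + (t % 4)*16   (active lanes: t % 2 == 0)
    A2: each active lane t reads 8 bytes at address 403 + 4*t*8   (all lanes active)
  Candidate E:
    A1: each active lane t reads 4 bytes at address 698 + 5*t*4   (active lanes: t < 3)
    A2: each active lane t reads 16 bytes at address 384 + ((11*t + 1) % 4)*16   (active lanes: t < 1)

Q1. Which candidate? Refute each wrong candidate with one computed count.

B: A2 gives 2 transactions, not 1
C: A2 gives 3 transactions, not 1
D: A2 gives 4 transactions, not 1
E: A1 gives 3 transactions, not 2
A: all counts match (2,1)

Answer: A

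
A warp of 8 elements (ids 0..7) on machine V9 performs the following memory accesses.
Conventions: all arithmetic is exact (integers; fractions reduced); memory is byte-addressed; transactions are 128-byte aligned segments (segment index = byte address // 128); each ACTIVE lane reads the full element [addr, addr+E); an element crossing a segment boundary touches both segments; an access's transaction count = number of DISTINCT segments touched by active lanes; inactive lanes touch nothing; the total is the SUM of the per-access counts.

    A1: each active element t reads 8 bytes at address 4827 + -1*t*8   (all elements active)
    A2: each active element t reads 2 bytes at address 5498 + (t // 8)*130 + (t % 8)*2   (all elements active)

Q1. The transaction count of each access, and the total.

A1: 1 transaction
A2: 2 transactions

Answer: 1,2; total 3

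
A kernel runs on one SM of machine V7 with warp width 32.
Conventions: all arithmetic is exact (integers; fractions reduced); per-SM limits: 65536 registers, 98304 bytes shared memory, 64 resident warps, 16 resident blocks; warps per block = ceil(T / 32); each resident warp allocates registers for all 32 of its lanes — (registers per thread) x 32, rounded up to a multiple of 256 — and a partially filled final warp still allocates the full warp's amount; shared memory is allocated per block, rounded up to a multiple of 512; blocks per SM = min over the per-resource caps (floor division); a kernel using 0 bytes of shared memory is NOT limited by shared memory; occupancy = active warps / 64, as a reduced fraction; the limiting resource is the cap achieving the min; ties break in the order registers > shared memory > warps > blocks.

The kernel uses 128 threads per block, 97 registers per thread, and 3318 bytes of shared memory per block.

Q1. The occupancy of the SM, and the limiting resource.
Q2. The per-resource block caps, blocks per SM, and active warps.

Answer: occupancy 1/4, limited by registers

registers: 4 blocks
shared memory: 27 blocks
warps: 16 blocks
blocks: 16 blocks

Answer: 4 blocks, 16 active warps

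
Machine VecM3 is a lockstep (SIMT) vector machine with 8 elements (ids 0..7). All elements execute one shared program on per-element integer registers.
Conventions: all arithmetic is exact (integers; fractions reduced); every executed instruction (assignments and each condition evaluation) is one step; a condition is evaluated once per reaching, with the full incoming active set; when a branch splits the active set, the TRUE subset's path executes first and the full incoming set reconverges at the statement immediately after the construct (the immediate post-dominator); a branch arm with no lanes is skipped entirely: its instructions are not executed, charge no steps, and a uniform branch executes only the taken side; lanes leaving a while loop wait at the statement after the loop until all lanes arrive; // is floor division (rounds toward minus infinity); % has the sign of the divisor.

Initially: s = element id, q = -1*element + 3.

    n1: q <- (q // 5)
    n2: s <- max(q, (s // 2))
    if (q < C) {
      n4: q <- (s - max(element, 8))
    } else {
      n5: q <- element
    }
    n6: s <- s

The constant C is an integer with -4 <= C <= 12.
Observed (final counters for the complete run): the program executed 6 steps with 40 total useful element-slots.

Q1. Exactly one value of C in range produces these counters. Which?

Answer: C = 0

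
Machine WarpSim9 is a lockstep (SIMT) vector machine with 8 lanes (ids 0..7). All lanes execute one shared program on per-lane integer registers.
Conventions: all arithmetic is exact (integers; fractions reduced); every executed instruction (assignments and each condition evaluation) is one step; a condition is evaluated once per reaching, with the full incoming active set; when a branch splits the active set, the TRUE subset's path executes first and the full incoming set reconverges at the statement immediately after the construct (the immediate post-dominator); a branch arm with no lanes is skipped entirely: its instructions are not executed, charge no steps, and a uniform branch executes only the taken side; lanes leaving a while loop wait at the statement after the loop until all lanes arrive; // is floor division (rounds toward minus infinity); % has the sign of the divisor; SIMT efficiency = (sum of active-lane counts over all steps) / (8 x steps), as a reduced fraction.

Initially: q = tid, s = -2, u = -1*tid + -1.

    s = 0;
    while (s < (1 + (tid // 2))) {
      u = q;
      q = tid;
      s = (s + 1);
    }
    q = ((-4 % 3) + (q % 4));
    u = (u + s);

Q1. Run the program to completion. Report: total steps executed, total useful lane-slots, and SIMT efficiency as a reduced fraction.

Answer: 20 steps, 112 useful, 7/10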